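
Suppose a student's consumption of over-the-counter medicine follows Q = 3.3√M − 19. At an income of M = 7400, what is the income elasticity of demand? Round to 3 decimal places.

0.536

At M = 7400: Q = 264.877.
dQ/dM = 3.3/(2√M) = 0.0191809 at this income.
η = (dQ/dM)·(M/Q) = 0.0191809 × (7400/264.877) = 0.536.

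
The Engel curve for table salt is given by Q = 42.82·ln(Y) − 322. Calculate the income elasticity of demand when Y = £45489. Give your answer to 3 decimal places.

At Y = 45489: Q = 137.254.
dQ/dY = 42.82/Y = 0.000941326 at this income.
η = (dQ/dY)·(Y/Q) = 0.000941326 × (45489/137.254) = 0.312.

0.312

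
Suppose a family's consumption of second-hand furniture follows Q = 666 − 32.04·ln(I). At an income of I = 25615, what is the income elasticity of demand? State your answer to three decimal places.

At I = 25615: Q = 340.764.
dQ/dI = -32.04/I = -0.00125083 at this income.
η = (dQ/dI)·(I/Q) = -0.00125083 × (25615/340.764) = -0.094.

-0.094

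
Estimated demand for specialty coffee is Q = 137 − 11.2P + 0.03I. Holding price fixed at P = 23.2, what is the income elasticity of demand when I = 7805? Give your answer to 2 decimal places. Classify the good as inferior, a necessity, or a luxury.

At P = 23.2, I = 7805: Q = 111.310.
Holding P constant, ∂Q/∂I = 0.03.
η_I = (∂Q/∂I)·(I/Q) = 0.03 × (7805/111.310) = 2.10.
Since η > 1, this is a luxury.

2.10 (luxury)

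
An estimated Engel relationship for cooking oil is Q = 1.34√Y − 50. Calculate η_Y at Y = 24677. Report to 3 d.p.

At Y = 24677: Q = 160.499.
dQ/dY = 1.34/(2√Y) = 0.00426509 at this income.
η = (dQ/dY)·(Y/Q) = 0.00426509 × (24677/160.499) = 0.656.

0.656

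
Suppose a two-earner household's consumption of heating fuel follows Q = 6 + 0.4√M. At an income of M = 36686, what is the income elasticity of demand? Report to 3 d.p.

At M = 36686: Q = 82.614.
dQ/dM = 0.4/(2√M) = 0.00104419 at this income.
η = (dQ/dM)·(M/Q) = 0.00104419 × (36686/82.614) = 0.464.

0.464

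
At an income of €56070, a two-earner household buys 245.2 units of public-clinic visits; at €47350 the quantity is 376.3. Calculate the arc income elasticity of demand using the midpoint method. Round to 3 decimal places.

ΔQ = 376.3 − 245.2 = 131.1; midpoint Q̄ = (245.2 + 376.3)/2 = 310.75.
ΔI = 47350 − 56070 = -8720; midpoint Ī = (56070 + 47350)/2 = 51710.
η = (ΔQ/Q̄) ÷ (ΔI/Ī) = (131.1/310.75) ÷ (-8720/51710) = -2.502.

-2.502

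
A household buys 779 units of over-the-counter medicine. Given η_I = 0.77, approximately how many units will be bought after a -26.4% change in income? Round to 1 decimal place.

620.6

%ΔQ ≈ η × %ΔI = 0.77 × (-26.4%) = -20.328%.
New Q ≈ 779 × (1 − 0.20328) = 620.6.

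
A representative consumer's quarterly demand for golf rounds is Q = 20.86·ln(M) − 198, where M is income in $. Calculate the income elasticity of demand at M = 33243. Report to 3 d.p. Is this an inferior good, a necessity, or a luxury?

1.087 (luxury)

At M = 33243: Q = 19.186.
dQ/dM = 20.86/M = 0.000627501 at this income.
η = (dQ/dM)·(M/Q) = 0.000627501 × (33243/19.186) = 1.087.
Since η > 1, the good is a luxury.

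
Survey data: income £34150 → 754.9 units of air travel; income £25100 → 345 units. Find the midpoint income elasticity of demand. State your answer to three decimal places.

ΔQ = 345 − 754.9 = -409.9; midpoint Q̄ = (754.9 + 345)/2 = 549.95.
ΔI = 25100 − 34150 = -9050; midpoint Ī = (34150 + 25100)/2 = 29625.
η = (ΔQ/Q̄) ÷ (ΔI/Ī) = (-409.9/549.95) ÷ (-9050/29625) = 2.440.

2.440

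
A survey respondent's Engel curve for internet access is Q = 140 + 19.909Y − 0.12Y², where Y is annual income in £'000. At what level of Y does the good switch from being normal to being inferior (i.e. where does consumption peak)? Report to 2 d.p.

dQ/dY = 19.909 − 0.24Y.
The good is inferior where dQ/dY < 0. Setting dQ/dY = 0 gives Y = 19.909 / 0.24 = 82.95.

82.95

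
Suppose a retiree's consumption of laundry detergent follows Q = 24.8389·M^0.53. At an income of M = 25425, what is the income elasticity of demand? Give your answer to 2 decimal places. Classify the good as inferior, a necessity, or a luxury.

0.53 (necessity)

For Q = A·M^β the income elasticity is constant and equal to β.
Here β = 0.53, so η = 0.53.
Since 0 < η < 1, the good is a necessity.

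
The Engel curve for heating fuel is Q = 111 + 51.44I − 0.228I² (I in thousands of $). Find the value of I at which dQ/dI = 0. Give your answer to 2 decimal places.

dQ/dI = 51.44 − 0.456I.
The good is inferior where dQ/dI < 0. Setting dQ/dI = 0 gives I = 51.44 / 0.456 = 112.81.

112.81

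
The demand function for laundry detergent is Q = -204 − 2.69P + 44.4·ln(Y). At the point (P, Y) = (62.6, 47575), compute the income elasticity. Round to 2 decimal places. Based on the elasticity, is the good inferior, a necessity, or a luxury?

At P = 62.6, Y = 47575: Q = 105.797.
Holding P constant, ∂Q/∂Y = 44.4/Y = 0.000933263.
η_Y = (∂Q/∂Y)·(Y/Q) = 0.000933263 × (47575/105.797) = 0.42.
Since 0 < η < 1, this is a necessity.

0.42 (necessity)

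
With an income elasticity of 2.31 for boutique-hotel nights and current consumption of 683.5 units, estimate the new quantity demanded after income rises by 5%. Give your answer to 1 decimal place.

762.4

%ΔQ ≈ η × %ΔI = 2.31 × 5% = 11.55%.
New Q ≈ 683.5 × (1 + 0.1155) = 762.4.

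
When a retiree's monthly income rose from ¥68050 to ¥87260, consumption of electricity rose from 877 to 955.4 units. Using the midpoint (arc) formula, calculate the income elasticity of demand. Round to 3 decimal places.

ΔQ = 955.4 − 877 = 78.4; midpoint Q̄ = (877 + 955.4)/2 = 916.2.
ΔI = 87260 − 68050 = 19210; midpoint Ī = (68050 + 87260)/2 = 77655.
η = (ΔQ/Q̄) ÷ (ΔI/Ī) = (78.4/916.2) ÷ (19210/77655) = 0.346.

0.346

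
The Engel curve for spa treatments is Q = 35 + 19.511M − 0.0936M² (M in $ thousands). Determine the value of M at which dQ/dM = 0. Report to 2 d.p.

104.23

dQ/dM = 19.511 − 0.1872M.
The good is inferior where dQ/dM < 0. Setting dQ/dM = 0 gives M = 19.511 / 0.1872 = 104.23.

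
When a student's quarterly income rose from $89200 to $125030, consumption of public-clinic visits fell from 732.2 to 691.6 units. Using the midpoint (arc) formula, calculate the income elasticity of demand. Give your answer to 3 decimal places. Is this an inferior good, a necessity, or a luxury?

-0.170 (inferior good)

ΔQ = 691.6 − 732.2 = -40.6; midpoint Q̄ = (732.2 + 691.6)/2 = 711.9.
ΔI = 125030 − 89200 = 35830; midpoint Ī = (89200 + 125030)/2 = 107115.
η = (ΔQ/Q̄) ÷ (ΔI/Ī) = (-40.6/711.9) ÷ (35830/107115) = -0.170.
η < 0 ⇒ inferior good.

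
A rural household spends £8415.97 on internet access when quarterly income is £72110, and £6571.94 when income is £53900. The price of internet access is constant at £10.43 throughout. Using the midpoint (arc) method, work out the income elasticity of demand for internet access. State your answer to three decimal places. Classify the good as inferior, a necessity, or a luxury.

0.851 (necessity)

With a constant price, Q₁ = 8415.97/10.43 = 806.900 and Q₂ = 6571.94/10.43 = 630.100 (equivalently, work directly with expenditure since P cancels).
Midpoint %ΔQ = (6571.94 − 8415.97)/7493.96 = -0.24607; midpoint %ΔI = (53900 − 72110)/63005 = -0.28902.
η = -0.24607 / -0.28902 = 0.851.
0 < η < 1 ⇒ necessity.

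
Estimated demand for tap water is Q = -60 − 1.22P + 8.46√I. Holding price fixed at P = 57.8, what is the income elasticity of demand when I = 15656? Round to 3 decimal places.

0.570

At P = 57.8, I = 15656: Q = 928.033.
Holding P constant, ∂Q/∂I = 8.46/(2√I) = 0.0338065.
η_I = (∂Q/∂I)·(I/Q) = 0.0338065 × (15656/928.033) = 0.570.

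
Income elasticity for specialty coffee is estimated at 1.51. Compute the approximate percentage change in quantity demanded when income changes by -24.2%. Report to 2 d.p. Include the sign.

%ΔQ ≈ η × %ΔI = 1.51 × (-24.2%) = -36.54%.

-36.54%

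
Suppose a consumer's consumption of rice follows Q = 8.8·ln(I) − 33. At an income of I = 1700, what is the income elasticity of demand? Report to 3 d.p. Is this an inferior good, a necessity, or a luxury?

At I = 1700: Q = 32.458.
dQ/dI = 8.8/I = 0.00517647 at this income.
η = (dQ/dI)·(I/Q) = 0.00517647 × (1700/32.458) = 0.271.
Since 0 < η < 1, the good is a necessity.

0.271 (necessity)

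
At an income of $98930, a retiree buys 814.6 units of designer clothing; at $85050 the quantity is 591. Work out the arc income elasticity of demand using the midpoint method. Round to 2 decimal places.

2.11

ΔQ = 591 − 814.6 = -223.6; midpoint Q̄ = (814.6 + 591)/2 = 702.8.
ΔI = 85050 − 98930 = -13880; midpoint Ī = (98930 + 85050)/2 = 91990.
η = (ΔQ/Q̄) ÷ (ΔI/Ī) = (-223.6/702.8) ÷ (-13880/91990) = 2.11.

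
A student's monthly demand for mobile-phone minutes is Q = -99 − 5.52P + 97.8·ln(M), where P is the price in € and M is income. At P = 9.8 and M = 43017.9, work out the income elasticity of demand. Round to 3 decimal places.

At P = 9.8, M = 43017.9: Q = 890.369.
Holding P constant, ∂Q/∂M = 97.8/M = 0.00227347.
η_M = (∂Q/∂M)·(M/Q) = 0.00227347 × (43017.9/890.369) = 0.110.

0.110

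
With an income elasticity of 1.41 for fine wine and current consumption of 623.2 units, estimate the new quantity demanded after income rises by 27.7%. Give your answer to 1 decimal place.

866.6

%ΔQ ≈ η × %ΔI = 1.41 × 27.7% = 39.057%.
New Q ≈ 623.2 × (1 + 0.39057) = 866.6.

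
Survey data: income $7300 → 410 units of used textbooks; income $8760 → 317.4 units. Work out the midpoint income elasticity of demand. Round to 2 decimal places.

-1.40

ΔQ = 317.4 − 410 = -92.6; midpoint Q̄ = (410 + 317.4)/2 = 363.7.
ΔI = 8760 − 7300 = 1460; midpoint Ī = (7300 + 8760)/2 = 8030.
η = (ΔQ/Q̄) ÷ (ΔI/Ī) = (-92.6/363.7) ÷ (1460/8030) = -1.40.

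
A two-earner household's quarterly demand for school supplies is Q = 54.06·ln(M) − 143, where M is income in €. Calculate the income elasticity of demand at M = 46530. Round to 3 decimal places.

0.123

At M = 46530: Q = 438.029.
dQ/dM = 54.06/M = 0.00116183 at this income.
η = (dQ/dM)·(M/Q) = 0.00116183 × (46530/438.029) = 0.123.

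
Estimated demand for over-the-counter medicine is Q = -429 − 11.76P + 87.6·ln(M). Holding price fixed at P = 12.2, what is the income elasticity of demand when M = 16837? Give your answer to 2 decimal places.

0.31

At P = 12.2, M = 16837: Q = 279.993.
Holding P constant, ∂Q/∂M = 87.6/M = 0.00520283.
η_M = (∂Q/∂M)·(M/Q) = 0.00520283 × (16837/279.993) = 0.31.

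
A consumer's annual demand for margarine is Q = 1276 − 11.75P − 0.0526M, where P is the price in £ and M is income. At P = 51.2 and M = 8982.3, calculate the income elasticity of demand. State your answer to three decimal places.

At P = 51.2, M = 8982.3: Q = 201.931.
Holding P constant, ∂Q/∂M = −0.0526.
η_M = (∂Q/∂M)·(M/Q) = -0.0526 × (8982.3/201.931) = -2.340.

-2.340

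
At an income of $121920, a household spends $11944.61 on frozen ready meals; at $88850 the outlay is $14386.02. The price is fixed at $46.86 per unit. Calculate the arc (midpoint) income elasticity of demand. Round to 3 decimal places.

With a constant price, Q₁ = 11944.61/46.86 = 254.900 and Q₂ = 14386.02/46.86 = 307.000 (equivalently, work directly with expenditure since P cancels).
Midpoint %ΔQ = (14386.02 − 11944.61)/13165.32 = 0.18544; midpoint %ΔI = (88850 − 121920)/105385 = -0.31380.
η = 0.18544 / -0.31380 = -0.591.

-0.591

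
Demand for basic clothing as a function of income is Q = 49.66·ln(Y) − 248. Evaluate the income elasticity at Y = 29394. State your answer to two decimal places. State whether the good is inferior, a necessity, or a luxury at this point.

0.19 (necessity)

At Y = 29394: Q = 262.929.
dQ/dY = 49.66/Y = 0.00168946 at this income.
η = (dQ/dY)·(Y/Q) = 0.00168946 × (29394/262.929) = 0.19.
Since 0 < η < 1, the good is a necessity.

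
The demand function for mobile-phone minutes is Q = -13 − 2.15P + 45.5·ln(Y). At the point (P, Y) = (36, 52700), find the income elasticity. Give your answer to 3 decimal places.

0.113

At P = 36, Y = 52700: Q = 404.293.
Holding P constant, ∂Q/∂Y = 45.5/Y = 0.000863378.
η_Y = (∂Q/∂Y)·(Y/Q) = 0.000863378 × (52700/404.293) = 0.113.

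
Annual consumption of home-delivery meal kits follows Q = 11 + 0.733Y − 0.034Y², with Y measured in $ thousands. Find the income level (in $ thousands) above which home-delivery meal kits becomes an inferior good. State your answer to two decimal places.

dQ/dY = 0.733 − 0.068Y.
The good is inferior where dQ/dY < 0. Setting dQ/dY = 0 gives Y = 0.733 / 0.068 = 10.78.

10.78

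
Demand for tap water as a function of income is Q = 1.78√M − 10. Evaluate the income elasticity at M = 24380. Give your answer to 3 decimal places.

0.519

At M = 24380: Q = 267.931.
dQ/dM = 1.78/(2√M) = 0.00569998 at this income.
η = (dQ/dM)·(M/Q) = 0.00569998 × (24380/267.931) = 0.519.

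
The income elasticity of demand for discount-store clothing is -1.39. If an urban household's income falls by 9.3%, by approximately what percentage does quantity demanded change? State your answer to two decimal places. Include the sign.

12.93%

%ΔQ ≈ η × %ΔI = -1.39 × (-9.3%) = 12.93%.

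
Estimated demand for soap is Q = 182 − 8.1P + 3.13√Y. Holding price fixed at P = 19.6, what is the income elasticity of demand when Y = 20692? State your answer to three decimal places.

At P = 19.6, Y = 20692: Q = 473.482.
Holding P constant, ∂Q/∂Y = 3.13/(2√Y) = 0.0108796.
η_Y = (∂Q/∂Y)·(Y/Q) = 0.0108796 × (20692/473.482) = 0.475.

0.475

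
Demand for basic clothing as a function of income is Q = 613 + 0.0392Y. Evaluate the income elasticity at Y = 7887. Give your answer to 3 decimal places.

0.335

At Y = 7887: Q = 922.170.
dQ/dY = 0.0392.
η = (dQ/dY)·(Y/Q) = 0.0392 × (7887/922.170) = 0.335.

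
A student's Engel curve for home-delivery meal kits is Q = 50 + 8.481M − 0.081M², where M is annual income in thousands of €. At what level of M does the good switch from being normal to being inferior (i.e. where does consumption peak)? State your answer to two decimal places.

52.35

dQ/dM = 8.481 − 0.162M.
The good is inferior where dQ/dM < 0. Setting dQ/dM = 0 gives M = 8.481 / 0.162 = 52.35.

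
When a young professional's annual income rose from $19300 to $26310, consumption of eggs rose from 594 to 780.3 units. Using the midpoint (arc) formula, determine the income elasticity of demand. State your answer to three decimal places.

0.882

ΔQ = 780.3 − 594 = 186.3; midpoint Q̄ = (594 + 780.3)/2 = 687.15.
ΔI = 26310 − 19300 = 7010; midpoint Ī = (19300 + 26310)/2 = 22805.
η = (ΔQ/Q̄) ÷ (ΔI/Ī) = (186.3/687.15) ÷ (7010/22805) = 0.882.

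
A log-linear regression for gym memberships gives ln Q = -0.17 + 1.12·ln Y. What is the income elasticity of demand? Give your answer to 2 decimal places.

In a log-linear demand, the coefficient on ln Y is the income elasticity.
So η = 1.12.

1.12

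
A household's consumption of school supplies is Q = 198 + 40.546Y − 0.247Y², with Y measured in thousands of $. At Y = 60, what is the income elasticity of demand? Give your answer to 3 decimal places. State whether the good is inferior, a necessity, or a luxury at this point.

0.376 (necessity)

At Y = 60: Q = 1741.5600.
dQ/dY = 40.546 − 0.494Y = 10.90600.
η = (dQ/dY)·(Y/Q) = 10.90600 × (60/1741.5600) = 0.376.
0 < η < 1 ⇒ necessity.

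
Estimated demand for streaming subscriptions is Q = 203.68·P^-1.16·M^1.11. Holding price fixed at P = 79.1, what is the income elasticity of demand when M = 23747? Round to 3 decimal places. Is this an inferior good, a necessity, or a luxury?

For a multiplicative demand Q = A·P^α·M^β, the income elasticity is β everywhere.
Here β = 1.11, so η = 1.110.
Since η > 1, this is a luxury.

1.110 (luxury)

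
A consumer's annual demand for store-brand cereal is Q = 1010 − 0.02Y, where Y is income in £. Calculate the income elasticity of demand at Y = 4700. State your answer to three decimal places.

-0.103

At Y = 4700: Q = 916.000.
dQ/dY = −0.02.
η = (dQ/dY)·(Y/Q) = -0.02 × (4700/916.000) = -0.103.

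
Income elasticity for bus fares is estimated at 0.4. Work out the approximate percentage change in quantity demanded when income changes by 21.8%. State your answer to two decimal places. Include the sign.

8.72%

%ΔQ ≈ η × %ΔI = 0.4 × 21.8% = 8.72%.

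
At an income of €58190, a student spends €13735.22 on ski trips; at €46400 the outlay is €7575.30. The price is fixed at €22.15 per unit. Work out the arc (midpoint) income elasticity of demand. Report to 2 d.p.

2.56

With a constant price, Q₁ = 13735.22/22.15 = 620.100 and Q₂ = 7575.30/22.15 = 342.000 (equivalently, work directly with expenditure since P cancels).
Midpoint %ΔQ = (7575.30 − 13735.22)/10655.26 = -0.57811; midpoint %ΔI = (46400 − 58190)/52295 = -0.22545.
η = -0.57811 / -0.22545 = 2.56.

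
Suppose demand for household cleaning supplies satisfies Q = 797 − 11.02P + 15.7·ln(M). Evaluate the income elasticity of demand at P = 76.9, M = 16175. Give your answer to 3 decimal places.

0.154

At P = 76.9, M = 16175: Q = 101.714.
Holding P constant, ∂Q/∂M = 15.7/M = 0.000970634.
η_M = (∂Q/∂M)·(M/Q) = 0.000970634 × (16175/101.714) = 0.154.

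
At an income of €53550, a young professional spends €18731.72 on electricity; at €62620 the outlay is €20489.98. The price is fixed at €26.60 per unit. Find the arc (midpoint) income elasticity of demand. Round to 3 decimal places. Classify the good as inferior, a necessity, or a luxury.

With a constant price, Q₁ = 18731.72/26.60 = 704.200 and Q₂ = 20489.98/26.60 = 770.300 (equivalently, work directly with expenditure since P cancels).
Midpoint %ΔQ = (20489.98 − 18731.72)/19610.85 = 0.08966; midpoint %ΔI = (62620 − 53550)/58085 = 0.15615.
η = 0.08966 / 0.15615 = 0.574.
0 < η < 1 ⇒ necessity.

0.574 (necessity)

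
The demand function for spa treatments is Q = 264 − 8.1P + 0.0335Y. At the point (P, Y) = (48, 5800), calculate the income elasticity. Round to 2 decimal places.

2.80

At P = 48, Y = 5800: Q = 69.500.
Holding P constant, ∂Q/∂Y = 0.0335.
η_Y = (∂Q/∂Y)·(Y/Q) = 0.0335 × (5800/69.500) = 2.80.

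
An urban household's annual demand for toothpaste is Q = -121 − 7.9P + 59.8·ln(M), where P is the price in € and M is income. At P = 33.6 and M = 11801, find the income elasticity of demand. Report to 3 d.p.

0.343

At P = 33.6, M = 11801: Q = 174.241.
Holding P constant, ∂Q/∂M = 59.8/M = 0.00506737.
η_M = (∂Q/∂M)·(M/Q) = 0.00506737 × (11801/174.241) = 0.343.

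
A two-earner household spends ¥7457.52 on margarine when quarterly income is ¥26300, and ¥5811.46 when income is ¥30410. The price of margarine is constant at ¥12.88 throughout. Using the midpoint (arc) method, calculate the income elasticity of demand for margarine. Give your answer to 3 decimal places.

With a constant price, Q₁ = 7457.52/12.88 = 579.000 and Q₂ = 5811.46/12.88 = 451.200 (equivalently, work directly with expenditure since P cancels).
Midpoint %ΔQ = (5811.46 − 7457.52)/6634.49 = -0.24811; midpoint %ΔI = (30410 − 26300)/28355 = 0.14495.
η = -0.24811 / 0.14495 = -1.712.

-1.712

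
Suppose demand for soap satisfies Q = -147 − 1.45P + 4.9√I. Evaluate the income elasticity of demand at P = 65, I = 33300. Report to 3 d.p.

At P = 65, I = 33300: Q = 652.916.
Holding P constant, ∂Q/∂I = 4.9/(2√I) = 0.0134259.
η_I = (∂Q/∂I)·(I/Q) = 0.0134259 × (33300/652.916) = 0.685.

0.685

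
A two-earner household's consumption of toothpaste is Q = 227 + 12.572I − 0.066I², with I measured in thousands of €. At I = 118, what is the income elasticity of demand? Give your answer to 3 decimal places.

-0.448

At I = 118: Q = 791.5120.
dQ/dI = 12.572 − 0.132I = -3.00400.
η = (dQ/dI)·(I/Q) = -3.00400 × (118/791.5120) = -0.448.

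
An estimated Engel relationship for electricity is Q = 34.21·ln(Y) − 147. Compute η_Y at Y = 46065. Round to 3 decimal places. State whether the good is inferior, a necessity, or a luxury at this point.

0.155 (necessity)

At Y = 46065: Q = 220.340.
dQ/dY = 34.21/Y = 0.000742646 at this income.
η = (dQ/dY)·(Y/Q) = 0.000742646 × (46065/220.340) = 0.155.
Since 0 < η < 1, the good is a necessity.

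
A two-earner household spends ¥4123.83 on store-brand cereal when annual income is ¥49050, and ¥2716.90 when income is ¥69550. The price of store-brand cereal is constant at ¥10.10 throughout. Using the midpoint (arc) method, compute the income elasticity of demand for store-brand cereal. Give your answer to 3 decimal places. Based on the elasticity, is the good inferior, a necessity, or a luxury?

With a constant price, Q₁ = 4123.83/10.10 = 408.300 and Q₂ = 2716.90/10.10 = 269.000 (equivalently, work directly with expenditure since P cancels).
Midpoint %ΔQ = (2716.90 − 4123.83)/3420.37 = -0.41134; midpoint %ΔI = (69550 − 49050)/59300 = 0.34570.
η = -0.41134 / 0.34570 = -1.190.
η < 0 ⇒ inferior good.

-1.190 (inferior good)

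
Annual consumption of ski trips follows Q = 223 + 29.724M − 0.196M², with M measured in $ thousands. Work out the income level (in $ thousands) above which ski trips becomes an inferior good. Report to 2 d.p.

dQ/dM = 29.724 − 0.392M.
The good is inferior where dQ/dM < 0. Setting dQ/dM = 0 gives M = 29.724 / 0.392 = 75.83.

75.83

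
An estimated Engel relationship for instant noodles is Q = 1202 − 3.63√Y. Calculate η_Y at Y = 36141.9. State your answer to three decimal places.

At Y = 36141.9: Q = 511.900.
dQ/dY = -3.63/(2√Y) = -0.00954709 at this income.
η = (dQ/dY)·(Y/Q) = -0.00954709 × (36141.9/511.900) = -0.674.

-0.674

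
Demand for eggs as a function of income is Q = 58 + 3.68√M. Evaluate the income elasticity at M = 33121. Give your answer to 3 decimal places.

0.460

At M = 33121: Q = 727.730.
dQ/dM = 3.68/(2√M) = 0.0101103 at this income.
η = (dQ/dM)·(M/Q) = 0.0101103 × (33121/727.730) = 0.460.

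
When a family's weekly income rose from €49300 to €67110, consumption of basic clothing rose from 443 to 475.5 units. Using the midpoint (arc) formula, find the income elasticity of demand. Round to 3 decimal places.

0.231

ΔQ = 475.5 − 443 = 32.5; midpoint Q̄ = (443 + 475.5)/2 = 459.25.
ΔI = 67110 − 49300 = 17810; midpoint Ī = (49300 + 67110)/2 = 58205.
η = (ΔQ/Q̄) ÷ (ΔI/Ī) = (32.5/459.25) ÷ (17810/58205) = 0.231.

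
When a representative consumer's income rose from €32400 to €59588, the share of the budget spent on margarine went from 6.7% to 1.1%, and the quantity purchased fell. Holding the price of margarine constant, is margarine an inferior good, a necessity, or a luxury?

Quantity demanded falls as income rises, so η < 0.

inferior good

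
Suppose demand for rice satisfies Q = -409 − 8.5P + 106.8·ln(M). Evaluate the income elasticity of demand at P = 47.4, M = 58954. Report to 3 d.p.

At P = 47.4, M = 58954: Q = 361.246.
Holding P constant, ∂Q/∂M = 106.8/M = 0.00181158.
η_M = (∂Q/∂M)·(M/Q) = 0.00181158 × (58954/361.246) = 0.296.

0.296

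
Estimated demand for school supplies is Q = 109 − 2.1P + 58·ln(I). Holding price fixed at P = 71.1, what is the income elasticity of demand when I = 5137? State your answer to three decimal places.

At P = 71.1, I = 5137: Q = 455.255.
Holding P constant, ∂Q/∂I = 58/I = 0.0112906.
η_I = (∂Q/∂I)·(I/Q) = 0.0112906 × (5137/455.255) = 0.127.

0.127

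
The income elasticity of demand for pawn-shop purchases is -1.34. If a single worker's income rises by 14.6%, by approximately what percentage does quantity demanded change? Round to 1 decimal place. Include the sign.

%ΔQ ≈ η × %ΔI = -1.34 × 14.6% = -19.6%.

-19.6%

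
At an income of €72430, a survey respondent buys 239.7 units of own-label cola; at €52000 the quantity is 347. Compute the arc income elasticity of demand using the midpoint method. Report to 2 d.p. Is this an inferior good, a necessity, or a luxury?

ΔQ = 347 − 239.7 = 107.3; midpoint Q̄ = (239.7 + 347)/2 = 293.35.
ΔI = 52000 − 72430 = -20430; midpoint Ī = (72430 + 52000)/2 = 62215.
η = (ΔQ/Q̄) ÷ (ΔI/Ī) = (107.3/293.35) ÷ (-20430/62215) = -1.11.
η < 0 ⇒ inferior good.

-1.11 (inferior good)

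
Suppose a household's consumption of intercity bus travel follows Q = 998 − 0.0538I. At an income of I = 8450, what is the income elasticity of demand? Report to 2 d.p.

-0.84

At I = 8450: Q = 543.390.
dQ/dI = −0.0538.
η = (dQ/dI)·(I/Q) = -0.0538 × (8450/543.390) = -0.84.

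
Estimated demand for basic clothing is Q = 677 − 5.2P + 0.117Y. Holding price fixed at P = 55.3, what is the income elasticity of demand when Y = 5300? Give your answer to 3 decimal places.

At P = 55.3, Y = 5300: Q = 1009.540.
Holding P constant, ∂Q/∂Y = 0.117.
η_Y = (∂Q/∂Y)·(Y/Q) = 0.117 × (5300/1009.540) = 0.614.

0.614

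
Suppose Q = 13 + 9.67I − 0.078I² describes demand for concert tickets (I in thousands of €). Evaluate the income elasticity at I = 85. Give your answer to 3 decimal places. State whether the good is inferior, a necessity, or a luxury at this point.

-1.124 (inferior good)

At I = 85: Q = 271.4000.
dQ/dI = 9.67 − 0.156I = -3.59000.
η = (dQ/dI)·(I/Q) = -3.59000 × (85/271.4000) = -1.124.
η < 0 ⇒ inferior good.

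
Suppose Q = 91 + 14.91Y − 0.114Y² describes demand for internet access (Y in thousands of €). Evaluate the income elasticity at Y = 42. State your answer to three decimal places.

0.434

At Y = 42: Q = 516.1240.
dQ/dY = 14.91 − 0.228Y = 5.33400.
η = (dQ/dY)·(Y/Q) = 5.33400 × (42/516.1240) = 0.434.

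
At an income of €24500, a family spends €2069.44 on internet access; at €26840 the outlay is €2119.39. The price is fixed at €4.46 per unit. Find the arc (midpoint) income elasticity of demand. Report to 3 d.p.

With a constant price, Q₁ = 2069.44/4.46 = 464.000 and Q₂ = 2119.39/4.46 = 475.200 (equivalently, work directly with expenditure since P cancels).
Midpoint %ΔQ = (2119.39 − 2069.44)/2094.42 = 0.02385; midpoint %ΔI = (26840 − 24500)/25670 = 0.09116.
η = 0.02385 / 0.09116 = 0.262.

0.262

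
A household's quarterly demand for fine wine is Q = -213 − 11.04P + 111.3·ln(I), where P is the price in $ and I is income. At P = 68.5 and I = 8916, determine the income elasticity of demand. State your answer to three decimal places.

2.582

At P = 68.5, I = 8916: Q = 43.101.
Holding P constant, ∂Q/∂I = 111.3/I = 0.0124832.
η_I = (∂Q/∂I)·(I/Q) = 0.0124832 × (8916/43.101) = 2.582.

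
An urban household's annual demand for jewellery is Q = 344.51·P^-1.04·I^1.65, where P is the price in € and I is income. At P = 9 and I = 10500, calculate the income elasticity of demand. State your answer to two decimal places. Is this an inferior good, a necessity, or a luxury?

For a multiplicative demand Q = A·P^α·I^β, the income elasticity is β everywhere.
Here β = 1.65, so η = 1.65.
Since η > 1, this is a luxury.

1.65 (luxury)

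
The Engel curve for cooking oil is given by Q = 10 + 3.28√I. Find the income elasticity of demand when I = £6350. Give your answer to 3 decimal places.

0.482

At I = 6350: Q = 271.373.
dQ/dI = 3.28/(2√I) = 0.0205806 at this income.
η = (dQ/dI)·(I/Q) = 0.0205806 × (6350/271.373) = 0.482.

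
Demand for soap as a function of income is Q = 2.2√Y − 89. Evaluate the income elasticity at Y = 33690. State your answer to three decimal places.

At Y = 33690: Q = 314.806.
dQ/dY = 2.2/(2√Y) = 0.00599297 at this income.
η = (dQ/dY)·(Y/Q) = 0.00599297 × (33690/314.806) = 0.641.

0.641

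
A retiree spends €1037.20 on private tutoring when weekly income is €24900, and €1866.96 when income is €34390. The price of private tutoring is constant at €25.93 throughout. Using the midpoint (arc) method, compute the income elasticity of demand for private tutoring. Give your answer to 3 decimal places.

With a constant price, Q₁ = 1037.20/25.93 = 40.000 and Q₂ = 1866.96/25.93 = 72.000 (equivalently, work directly with expenditure since P cancels).
Midpoint %ΔQ = (1866.96 − 1037.20)/1452.08 = 0.57143; midpoint %ΔI = (34390 − 24900)/29645 = 0.32012.
η = 0.57143 / 0.32012 = 1.785.

1.785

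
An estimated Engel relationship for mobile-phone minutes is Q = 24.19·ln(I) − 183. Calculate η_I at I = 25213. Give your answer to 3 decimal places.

At I = 25213: Q = 62.168.
dQ/dI = 24.19/I = 0.000959426 at this income.
η = (dQ/dI)·(I/Q) = 0.000959426 × (25213/62.168) = 0.389.

0.389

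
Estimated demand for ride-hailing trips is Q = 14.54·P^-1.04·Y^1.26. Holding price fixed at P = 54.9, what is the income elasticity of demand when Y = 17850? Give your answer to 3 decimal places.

1.260

For a multiplicative demand Q = A·P^α·Y^β, the income elasticity is β everywhere.
Here β = 1.26, so η = 1.260.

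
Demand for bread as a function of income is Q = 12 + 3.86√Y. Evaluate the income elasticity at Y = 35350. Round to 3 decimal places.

At Y = 35350: Q = 737.742.
dQ/dY = 3.86/(2√Y) = 0.0102651 at this income.
η = (dQ/dY)·(Y/Q) = 0.0102651 × (35350/737.742) = 0.492.

0.492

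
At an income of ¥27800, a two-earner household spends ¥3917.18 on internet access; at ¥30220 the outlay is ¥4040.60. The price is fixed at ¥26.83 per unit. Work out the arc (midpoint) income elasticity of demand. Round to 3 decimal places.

With a constant price, Q₁ = 3917.18/26.83 = 146.000 and Q₂ = 4040.60/26.83 = 150.600 (equivalently, work directly with expenditure since P cancels).
Midpoint %ΔQ = (4040.60 − 3917.18)/3978.89 = 0.03102; midpoint %ΔI = (30220 − 27800)/29010 = 0.08342.
η = 0.03102 / 0.08342 = 0.372.

0.372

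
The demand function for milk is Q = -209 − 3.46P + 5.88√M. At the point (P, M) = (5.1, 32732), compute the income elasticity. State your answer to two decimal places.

0.64

At P = 5.1, M = 32732: Q = 837.163.
Holding P constant, ∂Q/∂M = 5.88/(2√M) = 0.0162503.
η_M = (∂Q/∂M)·(M/Q) = 0.0162503 × (32732/837.163) = 0.64.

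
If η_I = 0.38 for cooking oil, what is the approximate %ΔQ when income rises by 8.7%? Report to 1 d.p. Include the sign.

%ΔQ ≈ η × %ΔI = 0.38 × 8.7% = 3.3%.

3.3%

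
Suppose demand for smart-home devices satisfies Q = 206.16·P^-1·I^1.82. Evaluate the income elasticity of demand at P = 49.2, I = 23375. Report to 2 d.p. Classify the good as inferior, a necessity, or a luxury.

For a multiplicative demand Q = A·P^α·I^β, the income elasticity is β everywhere.
Here β = 1.82, so η = 1.82.
Since η > 1, this is a luxury.

1.82 (luxury)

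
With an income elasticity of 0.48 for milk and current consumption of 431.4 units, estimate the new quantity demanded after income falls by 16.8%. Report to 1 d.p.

%ΔQ ≈ η × %ΔI = 0.48 × (-16.8%) = -8.064%.
New Q ≈ 431.4 × (1 − 0.08064) = 396.6.

396.6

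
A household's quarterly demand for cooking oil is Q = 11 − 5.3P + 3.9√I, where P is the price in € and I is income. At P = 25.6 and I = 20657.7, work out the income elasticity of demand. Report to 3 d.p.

0.643

At P = 25.6, I = 20657.7: Q = 435.859.
Holding P constant, ∂Q/∂I = 3.9/(2√I) = 0.0135673.
η_I = (∂Q/∂I)·(I/Q) = 0.0135673 × (20657.7/435.859) = 0.643.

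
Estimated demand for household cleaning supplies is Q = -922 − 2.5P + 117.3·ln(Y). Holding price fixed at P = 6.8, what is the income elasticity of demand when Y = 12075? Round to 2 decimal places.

At P = 6.8, Y = 12075: Q = 163.490.
Holding P constant, ∂Q/∂Y = 117.3/Y = 0.00971429.
η_Y = (∂Q/∂Y)·(Y/Q) = 0.00971429 × (12075/163.490) = 0.72.

0.72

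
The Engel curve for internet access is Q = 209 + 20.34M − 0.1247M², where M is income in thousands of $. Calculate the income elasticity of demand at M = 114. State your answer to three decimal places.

At M = 114: Q = 907.1588.
dQ/dM = 20.34 − 0.2494M = -8.09160.
η = (dQ/dM)·(M/Q) = -8.09160 × (114/907.1588) = -1.017.

-1.017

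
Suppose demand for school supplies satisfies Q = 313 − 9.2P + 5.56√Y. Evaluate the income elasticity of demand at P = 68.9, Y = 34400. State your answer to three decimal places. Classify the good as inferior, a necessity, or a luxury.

0.726 (necessity)

At P = 68.9, Y = 34400: Q = 710.346.
Holding P constant, ∂Q/∂Y = 5.56/(2√Y) = 0.0149888.
η_Y = (∂Q/∂Y)·(Y/Q) = 0.0149888 × (34400/710.346) = 0.726.
Since 0 < η < 1, this is a necessity.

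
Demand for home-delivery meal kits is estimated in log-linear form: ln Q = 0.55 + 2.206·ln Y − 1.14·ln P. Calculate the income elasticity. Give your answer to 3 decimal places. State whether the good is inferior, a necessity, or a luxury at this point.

2.206 (luxury)

In a log-linear demand, the coefficient on ln Y is the income elasticity.
So η = 2.206.
η > 1 ⇒ luxury.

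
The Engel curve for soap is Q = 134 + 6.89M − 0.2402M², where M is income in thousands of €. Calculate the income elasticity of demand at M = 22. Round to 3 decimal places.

At M = 22: Q = 169.3232.
dQ/dM = 6.89 − 0.4804M = -3.67880.
η = (dQ/dM)·(M/Q) = -3.67880 × (22/169.3232) = -0.478.

-0.478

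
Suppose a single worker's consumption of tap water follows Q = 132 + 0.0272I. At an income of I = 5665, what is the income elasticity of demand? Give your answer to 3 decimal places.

At I = 5665: Q = 286.088.
dQ/dI = 0.0272.
η = (dQ/dI)·(I/Q) = 0.0272 × (5665/286.088) = 0.539.

0.539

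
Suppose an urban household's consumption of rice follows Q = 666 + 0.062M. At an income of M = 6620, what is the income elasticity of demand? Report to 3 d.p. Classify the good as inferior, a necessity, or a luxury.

At M = 6620: Q = 1076.440.
dQ/dM = 0.062.
η = (dQ/dM)·(M/Q) = 0.062 × (6620/1076.440) = 0.381.
Since 0 < η < 1, the good is a necessity.

0.381 (necessity)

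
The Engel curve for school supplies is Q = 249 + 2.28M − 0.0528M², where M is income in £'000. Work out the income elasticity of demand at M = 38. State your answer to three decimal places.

At M = 38: Q = 259.3968.
dQ/dM = 2.28 − 0.1056M = -1.73280.
η = (dQ/dM)·(M/Q) = -1.73280 × (38/259.3968) = -0.254.

-0.254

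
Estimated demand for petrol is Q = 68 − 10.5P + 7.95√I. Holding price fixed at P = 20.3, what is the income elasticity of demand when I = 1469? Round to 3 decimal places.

At P = 20.3, I = 1469: Q = 159.554.
Holding P constant, ∂Q/∂I = 7.95/(2√I) = 0.103711.
η_I = (∂Q/∂I)·(I/Q) = 0.103711 × (1469/159.554) = 0.955.

0.955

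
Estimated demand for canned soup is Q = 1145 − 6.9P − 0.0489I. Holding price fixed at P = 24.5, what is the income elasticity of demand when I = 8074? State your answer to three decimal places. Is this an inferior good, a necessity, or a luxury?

-0.679 (inferior good)

At P = 24.5, I = 8074: Q = 581.131.
Holding P constant, ∂Q/∂I = −0.0489.
η_I = (∂Q/∂I)·(I/Q) = -0.0489 × (8074/581.131) = -0.679.
Since η < 0, this is an inferior good.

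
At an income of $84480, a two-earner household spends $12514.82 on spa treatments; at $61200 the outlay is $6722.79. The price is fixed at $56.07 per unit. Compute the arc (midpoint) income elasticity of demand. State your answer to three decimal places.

1.884

With a constant price, Q₁ = 12514.82/56.07 = 223.200 and Q₂ = 6722.79/56.07 = 119.900 (equivalently, work directly with expenditure since P cancels).
Midpoint %ΔQ = (6722.79 − 12514.82)/9618.81 = -0.60216; midpoint %ΔI = (61200 − 84480)/72840 = -0.31960.
η = -0.60216 / -0.31960 = 1.884.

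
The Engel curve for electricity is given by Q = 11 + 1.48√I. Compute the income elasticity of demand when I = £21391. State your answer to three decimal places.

At I = 21391: Q = 227.460.
dQ/dI = 1.48/(2√I) = 0.0050596 at this income.
η = (dQ/dI)·(I/Q) = 0.0050596 × (21391/227.460) = 0.476.

0.476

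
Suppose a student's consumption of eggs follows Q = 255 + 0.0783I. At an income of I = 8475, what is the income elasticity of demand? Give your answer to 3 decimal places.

0.722

At I = 8475: Q = 918.593.
dQ/dI = 0.0783.
η = (dQ/dI)·(I/Q) = 0.0783 × (8475/918.593) = 0.722.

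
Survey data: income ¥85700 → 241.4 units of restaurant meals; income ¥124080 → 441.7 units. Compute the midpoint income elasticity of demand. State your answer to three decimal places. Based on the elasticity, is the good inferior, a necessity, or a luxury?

1.603 (luxury)

ΔQ = 441.7 − 241.4 = 200.3; midpoint Q̄ = (241.4 + 441.7)/2 = 341.55.
ΔI = 124080 − 85700 = 38380; midpoint Ī = (85700 + 124080)/2 = 104890.
η = (ΔQ/Q̄) ÷ (ΔI/Ī) = (200.3/341.55) ÷ (38380/104890) = 1.603.
η > 1 ⇒ luxury.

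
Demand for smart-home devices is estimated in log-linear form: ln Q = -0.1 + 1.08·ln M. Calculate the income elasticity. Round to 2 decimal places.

In a log-linear demand, the coefficient on ln M is the income elasticity.
So η = 1.08.

1.08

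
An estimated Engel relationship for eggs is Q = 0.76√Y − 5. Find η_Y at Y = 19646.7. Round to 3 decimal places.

0.525

At Y = 19646.7: Q = 101.527.
dQ/dY = 0.76/(2√Y) = 0.00271106 at this income.
η = (dQ/dY)·(Y/Q) = 0.00271106 × (19646.7/101.527) = 0.525.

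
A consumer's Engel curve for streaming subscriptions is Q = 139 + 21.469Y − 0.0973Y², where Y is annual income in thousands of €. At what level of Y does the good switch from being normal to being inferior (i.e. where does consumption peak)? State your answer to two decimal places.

110.32

dQ/dY = 21.469 − 0.1946Y.
The good is inferior where dQ/dY < 0. Setting dQ/dY = 0 gives Y = 21.469 / 0.1946 = 110.32.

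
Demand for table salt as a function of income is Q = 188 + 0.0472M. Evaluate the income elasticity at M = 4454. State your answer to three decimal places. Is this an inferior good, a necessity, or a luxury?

0.528 (necessity)

At M = 4454: Q = 398.229.
dQ/dM = 0.0472.
η = (dQ/dM)·(M/Q) = 0.0472 × (4454/398.229) = 0.528.
Since 0 < η < 1, the good is a necessity.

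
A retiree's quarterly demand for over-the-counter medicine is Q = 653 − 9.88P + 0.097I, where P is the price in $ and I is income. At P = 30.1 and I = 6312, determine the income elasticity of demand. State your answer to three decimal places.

0.633

At P = 30.1, I = 6312: Q = 967.876.
Holding P constant, ∂Q/∂I = 0.097.
η_I = (∂Q/∂I)·(I/Q) = 0.097 × (6312/967.876) = 0.633.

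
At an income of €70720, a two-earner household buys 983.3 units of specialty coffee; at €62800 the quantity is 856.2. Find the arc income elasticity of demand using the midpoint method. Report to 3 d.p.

ΔQ = 856.2 − 983.3 = -127.1; midpoint Q̄ = (983.3 + 856.2)/2 = 919.75.
ΔI = 62800 − 70720 = -7920; midpoint Ī = (70720 + 62800)/2 = 66760.
η = (ΔQ/Q̄) ÷ (ΔI/Ī) = (-127.1/919.75) ÷ (-7920/66760) = 1.165.

1.165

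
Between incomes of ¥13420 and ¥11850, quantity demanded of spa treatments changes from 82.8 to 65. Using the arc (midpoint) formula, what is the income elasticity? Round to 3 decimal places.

ΔQ = 65 − 82.8 = -17.8; midpoint Q̄ = (82.8 + 65)/2 = 73.9.
ΔI = 11850 − 13420 = -1570; midpoint Ī = (13420 + 11850)/2 = 12635.
η = (ΔQ/Q̄) ÷ (ΔI/Ī) = (-17.8/73.9) ÷ (-1570/12635) = 1.938.

1.938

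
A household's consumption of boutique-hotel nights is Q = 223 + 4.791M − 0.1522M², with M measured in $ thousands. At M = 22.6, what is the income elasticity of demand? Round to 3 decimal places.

At M = 22.6: Q = 253.5389.
dQ/dM = 4.791 − 0.3044M = -2.08844.
η = (dQ/dM)·(M/Q) = -2.08844 × (22.6/253.5389) = -0.186.

-0.186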